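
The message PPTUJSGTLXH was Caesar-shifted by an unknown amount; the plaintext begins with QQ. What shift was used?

25

From the crib: P(15)−Q(16)=-1≡25, so the shift is 25.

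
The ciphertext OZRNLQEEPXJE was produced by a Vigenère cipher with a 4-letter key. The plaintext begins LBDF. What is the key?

Subtract each crib letter from the matching ciphertext letter (mod 26):
O(14)−L(11)=3 → D
Z(25)−B(1)=24 → Y
R(17)−D(3)=14 → O
N(13)−F(5)=8 → I

DYOI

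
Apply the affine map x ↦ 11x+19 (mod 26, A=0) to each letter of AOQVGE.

TRNQHL

A(0): 11·0+19=19 → T
O(14): 11·14+19=173≡17 → R
Q(16): 11·16+19=195≡13 → N
V(21): 11·21+19=250≡16 → Q
G(6): 11·6+19=85≡7 → H
E(4): 11·4+19=63≡11 → L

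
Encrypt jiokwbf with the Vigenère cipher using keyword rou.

Repeat the key across the message: rourour
j(9)+r(17): 26≡0 → a
i(8)+o(14): 22 → w
o(14)+u(20): 34≡8 → i
k(10)+r(17): 27≡1 → b
w(22)+o(14): 36≡10 → k
b(1)+u(20): 21 → v
f(5)+r(17): 22 → w

awibkvw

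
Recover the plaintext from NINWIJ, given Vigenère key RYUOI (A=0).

Repeat the key across the ciphertext: RYUOIR
N(13)−R(17): -4≡22 → W
I(8)−Y(24): -16≡10 → K
N(13)−U(20): -7≡19 → T
W(22)−O(14): 8 → I
I(8)−I(8): 0 → A
J(9)−R(17): -8≡18 → S

WKTIAS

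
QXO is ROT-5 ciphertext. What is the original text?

Q(16): 16−5=11 → L
X(23): 23−5=18 → S
O(14): 14−5=9 → J

LSJ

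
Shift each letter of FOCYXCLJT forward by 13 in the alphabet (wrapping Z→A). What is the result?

SBPLKPYWG

F(5): 5+13=18 → S
O(14): 14+13=27≡1 → B
C(2): 2+13=15 → P
Y(24): 24+13=37≡11 → L
X(23): 23+13=36≡10 → K
C(2): 2+13=15 → P
L(11): 11+13=24 → Y
J(9): 9+13=22 → W
T(19): 19+13=32≡6 → G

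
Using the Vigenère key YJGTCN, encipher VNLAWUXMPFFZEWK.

Repeat the key across the message: YJGTCNYJGTCNYJG
V(21)+Y(24): 45≡19 → T
N(13)+J(9): 22 → W
L(11)+G(6): 17 → R
A(0)+T(19): 19 → T
W(22)+C(2): 24 → Y
U(20)+N(13): 33≡7 → H
X(23)+Y(24): 47≡21 → V
M(12)+J(9): 21 → V
P(15)+G(6): 21 → V
F(5)+T(19): 24 → Y
F(5)+C(2): 7 → H
Z(25)+N(13): 38≡12 → M
E(4)+Y(24): 28≡2 → C
W(22)+J(9): 31≡5 → F
K(10)+G(6): 16 → Q

TWRTYHVVVYHMCFQ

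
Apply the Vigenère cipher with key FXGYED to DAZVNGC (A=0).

Repeat the key across the message: FXGYEDF
D(3)+F(5): 8 → I
A(0)+X(23): 23 → X
Z(25)+G(6): 31≡5 → F
V(21)+Y(24): 45≡19 → T
N(13)+E(4): 17 → R
G(6)+D(3): 9 → J
C(2)+F(5): 7 → H

IXFTRJH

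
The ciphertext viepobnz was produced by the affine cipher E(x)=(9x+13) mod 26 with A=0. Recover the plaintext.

The inverse of 9 mod 26 is 3, since 9·3=27≡1. Apply D(y)=3·(y−13) mod 26:
v(21): 3·(21−13)=24 → y
i(8): 3·(8−13)=-15≡11 → l
e(4): 3·(4−13)=-27≡25 → z
p(15): 3·(15−13)=6 → g
o(14): 3·(14−13)=3 → d
b(1): 3·(1−13)=-36≡16 → q
n(13): 3·(13−13)=0 → a
z(25): 3·(25−13)=36≡10 → k

ylzgdqak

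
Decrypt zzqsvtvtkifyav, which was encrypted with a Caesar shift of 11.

oofhkikizxunpk

z(25): 25−11=14 → o
z(25): 25−11=14 → o
q(16): 16−11=5 → f
s(18): 18−11=7 → h
v(21): 21−11=10 → k
t(19): 19−11=8 → i
v(21): 21−11=10 → k
t(19): 19−11=8 → i
k(10): 10−11=-1≡25 → z
i(8): 8−11=-3≡23 → x
f(5): 5−11=-6≡20 → u
y(24): 24−11=13 → n
a(0): 0−11=-11≡15 → p
v(21): 21−11=10 → k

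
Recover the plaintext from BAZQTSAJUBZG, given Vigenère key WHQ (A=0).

FTJUMCECEFSQ

Repeat the key across the ciphertext: WHQWHQWHQWHQ
B(1)−W(22): -21≡5 → F
A(0)−H(7): -7≡19 → T
Z(25)−Q(16): 9 → J
Q(16)−W(22): -6≡20 → U
T(19)−H(7): 12 → M
S(18)−Q(16): 2 → C
A(0)−W(22): -22≡4 → E
J(9)−H(7): 2 → C
U(20)−Q(16): 4 → E
B(1)−W(22): -21≡5 → F
Z(25)−H(7): 18 → S
G(6)−Q(16): -10≡16 → Q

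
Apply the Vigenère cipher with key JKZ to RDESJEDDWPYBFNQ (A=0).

Repeat the key across the message: JKZJKZJKZJKZJKZ
R(17)+J(9): 26≡0 → A
D(3)+K(10): 13 → N
E(4)+Z(25): 29≡3 → D
S(18)+J(9): 27≡1 → B
J(9)+K(10): 19 → T
E(4)+Z(25): 29≡3 → D
D(3)+J(9): 12 → M
D(3)+K(10): 13 → N
W(22)+Z(25): 47≡21 → V
P(15)+J(9): 24 → Y
Y(24)+K(10): 34≡8 → I
B(1)+Z(25): 26≡0 → A
F(5)+J(9): 14 → O
N(13)+K(10): 23 → X
Q(16)+Z(25): 41≡15 → P

ANDBTDMNVYIAOXP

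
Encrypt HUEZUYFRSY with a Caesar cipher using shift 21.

H(7): 7+21=28≡2 → C
U(20): 20+21=41≡15 → P
E(4): 4+21=25 → Z
Z(25): 25+21=46≡20 → U
U(20): 20+21=41≡15 → P
Y(24): 24+21=45≡19 → T
F(5): 5+21=26≡0 → A
R(17): 17+21=38≡12 → M
S(18): 18+21=39≡13 → N
Y(24): 24+21=45≡19 → T

CPZUPTAMNT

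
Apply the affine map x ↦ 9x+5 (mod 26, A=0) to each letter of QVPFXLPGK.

TMKYEAKHR

Q(16): 9·16+5=149≡19 → T
V(21): 9·21+5=194≡12 → M
P(15): 9·15+5=140≡10 → K
F(5): 9·5+5=50≡24 → Y
X(23): 9·23+5=212≡4 → E
L(11): 9·11+5=104≡0 → A
P(15): 9·15+5=140≡10 → K
G(6): 9·6+5=59≡7 → H
K(10): 9·10+5=95≡17 → R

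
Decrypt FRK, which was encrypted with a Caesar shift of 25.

F(5): 5−25=-20≡6 → G
R(17): 17−25=-8≡18 → S
K(10): 10−25=-15≡11 → L

GSL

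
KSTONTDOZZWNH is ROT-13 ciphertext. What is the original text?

XFGBAGQBMMJAU

K(10): 10−13=-3≡23 → X
S(18): 18−13=5 → F
T(19): 19−13=6 → G
O(14): 14−13=1 → B
N(13): 13−13=0 → A
T(19): 19−13=6 → G
D(3): 3−13=-10≡16 → Q
O(14): 14−13=1 → B
Z(25): 25−13=12 → M
Z(25): 25−13=12 → M
W(22): 22−13=9 → J
N(13): 13−13=0 → A
H(7): 7−13=-6≡20 → U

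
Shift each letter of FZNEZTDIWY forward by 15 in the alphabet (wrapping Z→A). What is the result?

F(5): 5+15=20 → U
Z(25): 25+15=40≡14 → O
N(13): 13+15=28≡2 → C
E(4): 4+15=19 → T
Z(25): 25+15=40≡14 → O
T(19): 19+15=34≡8 → I
D(3): 3+15=18 → S
I(8): 8+15=23 → X
W(22): 22+15=37≡11 → L
Y(24): 24+15=39≡13 → N

UOCTOISXLN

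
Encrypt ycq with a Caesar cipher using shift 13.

y(24): 24+13=37≡11 → l
c(2): 2+13=15 → p
q(16): 16+13=29≡3 → d

lpd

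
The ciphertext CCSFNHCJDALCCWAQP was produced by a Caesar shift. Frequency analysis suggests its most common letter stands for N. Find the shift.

The most frequent ciphertext letter is C (appears 5 times).
C is position 2; N is position 13.
Shift = -11≡15.

15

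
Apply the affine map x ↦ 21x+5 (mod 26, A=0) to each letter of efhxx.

e(4): 21·4+5=89≡11 → l
f(5): 21·5+5=110≡6 → g
h(7): 21·7+5=152≡22 → w
x(23): 21·23+5=488≡20 → u
x(23): 21·23+5=488≡20 → u

lgwuu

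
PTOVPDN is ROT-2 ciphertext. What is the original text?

NRMTNBL

P(15): 15−2=13 → N
T(19): 19−2=17 → R
O(14): 14−2=12 → M
V(21): 21−2=19 → T
P(15): 15−2=13 → N
D(3): 3−2=1 → B
N(13): 13−2=11 → L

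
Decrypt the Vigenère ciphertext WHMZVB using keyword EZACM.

Repeat the key across the ciphertext: EZACME
W(22)−E(4): 18 → S
H(7)−Z(25): -18≡8 → I
M(12)−A(0): 12 → M
Z(25)−C(2): 23 → X
V(21)−M(12): 9 → J
B(1)−E(4): -3≡23 → X

SIMXJX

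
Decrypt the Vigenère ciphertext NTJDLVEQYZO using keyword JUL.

Repeat the key across the ciphertext: JULJULJULJU
N(13)−J(9): 4 → E
T(19)−U(20): -1≡25 → Z
J(9)−L(11): -2≡24 → Y
D(3)−J(9): -6≡20 → U
L(11)−U(20): -9≡17 → R
V(21)−L(11): 10 → K
E(4)−J(9): -5≡21 → V
Q(16)−U(20): -4≡22 → W
Y(24)−L(11): 13 → N
Z(25)−J(9): 16 → Q
O(14)−U(20): -6≡20 → U

EZYURKVWNQU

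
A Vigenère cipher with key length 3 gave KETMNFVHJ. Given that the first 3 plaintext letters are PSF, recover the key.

Subtract each crib letter from the matching ciphertext letter (mod 26):
K(10)−P(15)=-5≡21 → V
E(4)−S(18)=-14≡12 → M
T(19)−F(5)=14 → O

VMO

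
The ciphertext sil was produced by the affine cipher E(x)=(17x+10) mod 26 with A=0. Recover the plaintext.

The inverse of 17 mod 26 is 23, since 17·23=391≡1. Apply D(y)=23·(y−10) mod 26:
s(18): 23·(18−10)=184≡2 → c
i(8): 23·(8−10)=-46≡6 → g
l(11): 23·(11−10)=23 → x

cgx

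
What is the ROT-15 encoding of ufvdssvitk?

jukshhkxiz

u(20): 20+15=35≡9 → j
f(5): 5+15=20 → u
v(21): 21+15=36≡10 → k
d(3): 3+15=18 → s
s(18): 18+15=33≡7 → h
s(18): 18+15=33≡7 → h
v(21): 21+15=36≡10 → k
i(8): 8+15=23 → x
t(19): 19+15=34≡8 → i
k(10): 10+15=25 → z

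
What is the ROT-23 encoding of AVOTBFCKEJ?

XSLQYCZHBG

A(0): 0+23=23 → X
V(21): 21+23=44≡18 → S
O(14): 14+23=37≡11 → L
T(19): 19+23=42≡16 → Q
B(1): 1+23=24 → Y
F(5): 5+23=28≡2 → C
C(2): 2+23=25 → Z
K(10): 10+23=33≡7 → H
E(4): 4+23=27≡1 → B
J(9): 9+23=32≡6 → G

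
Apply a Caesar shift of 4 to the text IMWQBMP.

I(8): 8+4=12 → M
M(12): 12+4=16 → Q
W(22): 22+4=26≡0 → A
Q(16): 16+4=20 → U
B(1): 1+4=5 → F
M(12): 12+4=16 → Q
P(15): 15+4=19 → T

MQAUFQT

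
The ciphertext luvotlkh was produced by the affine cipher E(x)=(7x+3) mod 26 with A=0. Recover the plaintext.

qvkjgqbi

The inverse of 7 mod 26 is 15, since 7·15=105≡1. Apply D(y)=15·(y−3) mod 26:
l(11): 15·(11−3)=120≡16 → q
u(20): 15·(20−3)=255≡21 → v
v(21): 15·(21−3)=270≡10 → k
o(14): 15·(14−3)=165≡9 → j
t(19): 15·(19−3)=240≡6 → g
l(11): 15·(11−3)=120≡16 → q
k(10): 15·(10−3)=105≡1 → b
h(7): 15·(7−3)=60≡8 → i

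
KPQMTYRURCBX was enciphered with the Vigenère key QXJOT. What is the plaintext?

Repeat the key across the ciphertext: QXJOTQXJOTQX
K(10)−Q(16): -6≡20 → U
P(15)−X(23): -8≡18 → S
Q(16)−J(9): 7 → H
M(12)−O(14): -2≡24 → Y
T(19)−T(19): 0 → A
Y(24)−Q(16): 8 → I
R(17)−X(23): -6≡20 → U
U(20)−J(9): 11 → L
R(17)−O(14): 3 → D
C(2)−T(19): -17≡9 → J
B(1)−Q(16): -15≡11 → L
X(23)−X(23): 0 → A

USHYAIULDJLA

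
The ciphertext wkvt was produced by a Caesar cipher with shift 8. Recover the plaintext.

ocnl

w(22): 22−8=14 → o
k(10): 10−8=2 → c
v(21): 21−8=13 → n
t(19): 19−8=11 → l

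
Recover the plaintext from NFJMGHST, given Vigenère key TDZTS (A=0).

Repeat the key across the ciphertext: TDZTSTDZ
N(13)−T(19): -6≡20 → U
F(5)−D(3): 2 → C
J(9)−Z(25): -16≡10 → K
M(12)−T(19): -7≡19 → T
G(6)−S(18): -12≡14 → O
H(7)−T(19): -12≡14 → O
S(18)−D(3): 15 → P
T(19)−Z(25): -6≡20 → U

UCKTOOPU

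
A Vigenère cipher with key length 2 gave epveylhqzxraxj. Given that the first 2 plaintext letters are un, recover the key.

Subtract each crib letter from the matching ciphertext letter (mod 26):
e(4)−u(20)=-16≡10 → k
p(15)−n(13)=2 → c

kc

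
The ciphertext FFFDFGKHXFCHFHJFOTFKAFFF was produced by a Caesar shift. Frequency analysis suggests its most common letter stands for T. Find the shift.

12

The most frequent ciphertext letter is F (appears 11 times).
F is position 5; T is position 19.
Shift = -14≡12.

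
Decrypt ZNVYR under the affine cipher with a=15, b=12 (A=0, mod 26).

NHLGJ

The inverse of 15 mod 26 is 7, since 15·7=105≡1. Apply D(y)=7·(y−12) mod 26:
Z(25): 7·(25−12)=91≡13 → N
N(13): 7·(13−12)=7 → H
V(21): 7·(21−12)=63≡11 → L
Y(24): 7·(24−12)=84≡6 → G
R(17): 7·(17−12)=35≡9 → J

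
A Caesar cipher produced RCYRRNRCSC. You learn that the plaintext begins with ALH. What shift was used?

17

From the crib: R(17)−A(0)=17, so the shift is 17.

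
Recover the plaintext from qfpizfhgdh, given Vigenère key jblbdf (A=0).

heehwayfsg

Repeat the key across the ciphertext: jblbdfjblb
q(16)−j(9): 7 → h
f(5)−b(1): 4 → e
p(15)−l(11): 4 → e
i(8)−b(1): 7 → h
z(25)−d(3): 22 → w
f(5)−f(5): 0 → a
h(7)−j(9): -2≡24 → y
g(6)−b(1): 5 → f
d(3)−l(11): -8≡18 → s
h(7)−b(1): 6 → g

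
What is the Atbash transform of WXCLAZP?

DCXOZAK

W(22) → D(3)
X(23) → C(2)
C(2) → X(23)
L(11) → O(14)
A(0) → Z(25)
Z(25) → A(0)
P(15) → K(10)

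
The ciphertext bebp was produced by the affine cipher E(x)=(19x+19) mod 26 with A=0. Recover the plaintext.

The inverse of 19 mod 26 is 11, since 19·11=209≡1. Apply D(y)=11·(y−19) mod 26:
b(1): 11·(1−19)=-198≡10 → k
e(4): 11·(4−19)=-165≡17 → r
b(1): 11·(1−19)=-198≡10 → k
p(15): 11·(15−19)=-44≡8 → i

krki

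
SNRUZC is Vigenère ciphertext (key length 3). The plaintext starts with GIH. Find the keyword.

Subtract each crib letter from the matching ciphertext letter (mod 26):
S(18)−G(6)=12 → M
N(13)−I(8)=5 → F
R(17)−H(7)=10 → K

MFK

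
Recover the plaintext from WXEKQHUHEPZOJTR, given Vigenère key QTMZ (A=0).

Repeat the key across the ciphertext: QTMZQTMZQTMZQTM
W(22)−Q(16): 6 → G
X(23)−T(19): 4 → E
E(4)−M(12): -8≡18 → S
K(10)−Z(25): -15≡11 → L
Q(16)−Q(16): 0 → A
H(7)−T(19): -12≡14 → O
U(20)−M(12): 8 → I
H(7)−Z(25): -18≡8 → I
E(4)−Q(16): -12≡14 → O
P(15)−T(19): -4≡22 → W
Z(25)−M(12): 13 → N
O(14)−Z(25): -11≡15 → P
J(9)−Q(16): -7≡19 → T
T(19)−T(19): 0 → A
R(17)−M(12): 5 → F

GESLAOIIOWNPTAF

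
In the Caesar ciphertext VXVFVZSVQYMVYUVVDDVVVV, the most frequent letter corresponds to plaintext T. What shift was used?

The most frequent ciphertext letter is V (appears 11 times).
V is position 21; T is position 19.
Shift = 2.

2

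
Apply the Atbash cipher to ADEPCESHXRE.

A(0) → Z(25)
D(3) → W(22)
E(4) → V(21)
P(15) → K(10)
C(2) → X(23)
E(4) → V(21)
S(18) → H(7)
H(7) → S(18)
X(23) → C(2)
R(17) → I(8)
E(4) → V(21)

ZWVKXVHSCIV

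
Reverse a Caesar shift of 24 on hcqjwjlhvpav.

jeslylnjxrcx

h(7): 7−24=-17≡9 → j
c(2): 2−24=-22≡4 → e
q(16): 16−24=-8≡18 → s
j(9): 9−24=-15≡11 → l
w(22): 22−24=-2≡24 → y
j(9): 9−24=-15≡11 → l
l(11): 11−24=-13≡13 → n
h(7): 7−24=-17≡9 → j
v(21): 21−24=-3≡23 → x
p(15): 15−24=-9≡17 → r
a(0): 0−24=-24≡2 → c
v(21): 21−24=-3≡23 → x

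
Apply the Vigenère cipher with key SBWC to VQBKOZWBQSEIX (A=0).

NRXMGASDITAKP

Repeat the key across the message: SBWCSBWCSBWCS
V(21)+S(18): 39≡13 → N
Q(16)+B(1): 17 → R
B(1)+W(22): 23 → X
K(10)+C(2): 12 → M
O(14)+S(18): 32≡6 → G
Z(25)+B(1): 26≡0 → A
W(22)+W(22): 44≡18 → S
B(1)+C(2): 3 → D
Q(16)+S(18): 34≡8 → I
S(18)+B(1): 19 → T
E(4)+W(22): 26≡0 → A
I(8)+C(2): 10 → K
X(23)+S(18): 41≡15 → P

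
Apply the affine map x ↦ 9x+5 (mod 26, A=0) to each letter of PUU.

P(15): 9·15+5=140≡10 → K
U(20): 9·20+5=185≡3 → D
U(20): 9·20+5=185≡3 → D

KDD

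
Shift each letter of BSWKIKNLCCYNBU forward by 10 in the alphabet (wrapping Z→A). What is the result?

LCGUSUXVMMIXLE

B(1): 1+10=11 → L
S(18): 18+10=28≡2 → C
W(22): 22+10=32≡6 → G
K(10): 10+10=20 → U
I(8): 8+10=18 → S
K(10): 10+10=20 → U
N(13): 13+10=23 → X
L(11): 11+10=21 → V
C(2): 2+10=12 → M
C(2): 2+10=12 → M
Y(24): 24+10=34≡8 → I
N(13): 13+10=23 → X
B(1): 1+10=11 → L
U(20): 20+10=30≡4 → E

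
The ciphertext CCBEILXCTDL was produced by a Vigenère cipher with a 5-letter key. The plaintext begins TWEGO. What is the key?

JGXYU

Subtract each crib letter from the matching ciphertext letter (mod 26):
C(2)−T(19)=-17≡9 → J
C(2)−W(22)=-20≡6 → G
B(1)−E(4)=-3≡23 → X
E(4)−G(6)=-2≡24 → Y
I(8)−O(14)=-6≡20 → U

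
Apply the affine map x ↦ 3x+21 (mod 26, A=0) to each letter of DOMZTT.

ELFSAA

D(3): 3·3+21=30≡4 → E
O(14): 3·14+21=63≡11 → L
M(12): 3·12+21=57≡5 → F
Z(25): 3·25+21=96≡18 → S
T(19): 3·19+21=78≡0 → A
T(19): 3·19+21=78≡0 → A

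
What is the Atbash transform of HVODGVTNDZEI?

H(7) → S(18)
V(21) → E(4)
O(14) → L(11)
D(3) → W(22)
G(6) → T(19)
V(21) → E(4)
T(19) → G(6)
N(13) → M(12)
D(3) → W(22)
Z(25) → A(0)
E(4) → V(21)
I(8) → R(17)

SELWTEGMWAVR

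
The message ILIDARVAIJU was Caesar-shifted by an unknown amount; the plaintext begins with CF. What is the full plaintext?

CFCXULPUCDO

From the crib: I(8)−C(2)=6, so the shift is 6.
Subtract 6 from each ciphertext letter:
I(8): 8−6=2 → C
L(11): 11−6=5 → F
I(8): 8−6=2 → C
D(3): 3−6=-3≡23 → X
A(0): 0−6=-6≡20 → U
R(17): 17−6=11 → L
V(21): 21−6=15 → P
A(0): 0−6=-6≡20 → U
I(8): 8−6=2 → C
J(9): 9−6=3 → D
U(20): 20−6=14 → O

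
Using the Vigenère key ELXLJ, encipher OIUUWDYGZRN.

STRFFHJDKAR

Repeat the key across the message: ELXLJELXLJE
O(14)+E(4): 18 → S
I(8)+L(11): 19 → T
U(20)+X(23): 43≡17 → R
U(20)+L(11): 31≡5 → F
W(22)+J(9): 31≡5 → F
D(3)+E(4): 7 → H
Y(24)+L(11): 35≡9 → J
G(6)+X(23): 29≡3 → D
Z(25)+L(11): 36≡10 → K
R(17)+J(9): 26≡0 → A
N(13)+E(4): 17 → R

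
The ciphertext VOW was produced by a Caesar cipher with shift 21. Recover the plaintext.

ATB

V(21): 21−21=0 → A
O(14): 14−21=-7≡19 → T
W(22): 22−21=1 → B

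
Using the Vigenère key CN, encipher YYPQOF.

ALRDQS

Repeat the key across the message: CNCNCN
Y(24)+C(2): 26≡0 → A
Y(24)+N(13): 37≡11 → L
P(15)+C(2): 17 → R
Q(16)+N(13): 29≡3 → D
O(14)+C(2): 16 → Q
F(5)+N(13): 18 → S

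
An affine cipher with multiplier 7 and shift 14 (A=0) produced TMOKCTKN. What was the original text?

XWASCXSL

The inverse of 7 mod 26 is 15, since 7·15=105≡1. Apply D(y)=15·(y−14) mod 26:
T(19): 15·(19−14)=75≡23 → X
M(12): 15·(12−14)=-30≡22 → W
O(14): 15·(14−14)=0 → A
K(10): 15·(10−14)=-60≡18 → S
C(2): 15·(2−14)=-180≡2 → C
T(19): 15·(19−14)=75≡23 → X
K(10): 15·(10−14)=-60≡18 → S
N(13): 15·(13−14)=-15≡11 → L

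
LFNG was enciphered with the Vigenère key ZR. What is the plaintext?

Repeat the key across the ciphertext: ZRZR
L(11)−Z(25): -14≡12 → M
F(5)−R(17): -12≡14 → O
N(13)−Z(25): -12≡14 → O
G(6)−R(17): -11≡15 → P

MOOP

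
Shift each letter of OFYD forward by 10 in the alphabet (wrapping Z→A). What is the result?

O(14): 14+10=24 → Y
F(5): 5+10=15 → P
Y(24): 24+10=34≡8 → I
D(3): 3+10=13 → N

YPIN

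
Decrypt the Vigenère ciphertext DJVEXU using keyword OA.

PJHEJU

Repeat the key across the ciphertext: OAOAOA
D(3)−O(14): -11≡15 → P
J(9)−A(0): 9 → J
V(21)−O(14): 7 → H
E(4)−A(0): 4 → E
X(23)−O(14): 9 → J
U(20)−A(0): 20 → U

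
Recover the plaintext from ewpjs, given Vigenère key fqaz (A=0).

Repeat the key across the ciphertext: fqazf
e(4)−f(5): -1≡25 → z
w(22)−q(16): 6 → g
p(15)−a(0): 15 → p
j(9)−z(25): -16≡10 → k
s(18)−f(5): 13 → n

zgpkn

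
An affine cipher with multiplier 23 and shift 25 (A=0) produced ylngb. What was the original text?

The inverse of 23 mod 26 is 17, since 23·17=391≡1. Apply D(y)=17·(y−25) mod 26:
y(24): 17·(24−25)=-17≡9 → j
l(11): 17·(11−25)=-238≡22 → w
n(13): 17·(13−25)=-204≡4 → e
g(6): 17·(6−25)=-323≡15 → p
b(1): 17·(1−25)=-408≡8 → i

jwepi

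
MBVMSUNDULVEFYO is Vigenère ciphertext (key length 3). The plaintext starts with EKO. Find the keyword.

Subtract each crib letter from the matching ciphertext letter (mod 26):
M(12)−E(4)=8 → I
B(1)−K(10)=-9≡17 → R
V(21)−O(14)=7 → H

IRH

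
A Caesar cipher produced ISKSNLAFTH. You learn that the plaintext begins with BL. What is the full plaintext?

From the crib: I(8)−B(1)=7, so the shift is 7.
Subtract 7 from each ciphertext letter:
I(8): 8−7=1 → B
S(18): 18−7=11 → L
K(10): 10−7=3 → D
S(18): 18−7=11 → L
N(13): 13−7=6 → G
L(11): 11−7=4 → E
A(0): 0−7=-7≡19 → T
F(5): 5−7=-2≡24 → Y
T(19): 19−7=12 → M
H(7): 7−7=0 → A

BLDLGETYMA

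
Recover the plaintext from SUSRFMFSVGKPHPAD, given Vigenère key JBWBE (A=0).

Repeat the key across the ciphertext: JBWBEJBWBEJBWBEJ
S(18)−J(9): 9 → J
U(20)−B(1): 19 → T
S(18)−W(22): -4≡22 → W
R(17)−B(1): 16 → Q
F(5)−E(4): 1 → B
M(12)−J(9): 3 → D
F(5)−B(1): 4 → E
S(18)−W(22): -4≡22 → W
V(21)−B(1): 20 → U
G(6)−E(4): 2 → C
K(10)−J(9): 1 → B
P(15)−B(1): 14 → O
H(7)−W(22): -15≡11 → L
P(15)−B(1): 14 → O
A(0)−E(4): -4≡22 → W
D(3)−J(9): -6≡20 → U

JTWQBDEWUCBOLOWU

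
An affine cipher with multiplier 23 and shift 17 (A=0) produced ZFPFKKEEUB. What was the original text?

GESELLNNZO

The inverse of 23 mod 26 is 17, since 23·17=391≡1. Apply D(y)=17·(y−17) mod 26:
Z(25): 17·(25−17)=136≡6 → G
F(5): 17·(5−17)=-204≡4 → E
P(15): 17·(15−17)=-34≡18 → S
F(5): 17·(5−17)=-204≡4 → E
K(10): 17·(10−17)=-119≡11 → L
K(10): 17·(10−17)=-119≡11 → L
E(4): 17·(4−17)=-221≡13 → N
E(4): 17·(4−17)=-221≡13 → N
U(20): 17·(20−17)=51≡25 → Z
B(1): 17·(1−17)=-272≡14 → O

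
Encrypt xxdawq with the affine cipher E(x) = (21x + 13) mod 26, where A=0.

ccynhl

x(23): 21·23+13=496≡2 → c
x(23): 21·23+13=496≡2 → c
d(3): 21·3+13=76≡24 → y
a(0): 21·0+13=13 → n
w(22): 21·22+13=475≡7 → h
q(16): 21·16+13=349≡11 → l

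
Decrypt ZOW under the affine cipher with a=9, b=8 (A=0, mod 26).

ZSQ

The inverse of 9 mod 26 is 3, since 9·3=27≡1. Apply D(y)=3·(y−8) mod 26:
Z(25): 3·(25−8)=51≡25 → Z
O(14): 3·(14−8)=18 → S
W(22): 3·(22−8)=42≡16 → Q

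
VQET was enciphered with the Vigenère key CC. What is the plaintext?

Repeat the key across the ciphertext: CCCC
V(21)−C(2): 19 → T
Q(16)−C(2): 14 → O
E(4)−C(2): 2 → C
T(19)−C(2): 17 → R

TOCR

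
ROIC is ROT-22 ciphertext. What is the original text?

VSMG

R(17): 17−22=-5≡21 → V
O(14): 14−22=-8≡18 → S
I(8): 8−22=-14≡12 → M
C(2): 2−22=-20≡6 → G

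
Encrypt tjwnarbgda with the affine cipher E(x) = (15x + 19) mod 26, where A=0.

sylgtoifmt

t(19): 15·19+19=304≡18 → s
j(9): 15·9+19=154≡24 → y
w(22): 15·22+19=349≡11 → l
n(13): 15·13+19=214≡6 → g
a(0): 15·0+19=19 → t
r(17): 15·17+19=274≡14 → o
b(1): 15·1+19=34≡8 → i
g(6): 15·6+19=109≡5 → f
d(3): 15·3+19=64≡12 → m
a(0): 15·0+19=19 → t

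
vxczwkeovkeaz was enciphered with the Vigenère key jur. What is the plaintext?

Repeat the key across the ciphertext: jurjurjurjurj
v(21)−j(9): 12 → m
x(23)−u(20): 3 → d
c(2)−r(17): -15≡11 → l
z(25)−j(9): 16 → q
w(22)−u(20): 2 → c
k(10)−r(17): -7≡19 → t
e(4)−j(9): -5≡21 → v
o(14)−u(20): -6≡20 → u
v(21)−r(17): 4 → e
k(10)−j(9): 1 → b
e(4)−u(20): -16≡10 → k
a(0)−r(17): -17≡9 → j
z(25)−j(9): 16 → q

mdlqctvuebkjq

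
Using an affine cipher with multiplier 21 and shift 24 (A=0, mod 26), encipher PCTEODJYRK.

BOHEGJFIRA

P(15): 21·15+24=339≡1 → B
C(2): 21·2+24=66≡14 → O
T(19): 21·19+24=423≡7 → H
E(4): 21·4+24=108≡4 → E
O(14): 21·14+24=318≡6 → G
D(3): 21·3+24=87≡9 → J
J(9): 21·9+24=213≡5 → F
Y(24): 21·24+24=528≡8 → I
R(17): 21·17+24=381≡17 → R
K(10): 21·10+24=234≡0 → A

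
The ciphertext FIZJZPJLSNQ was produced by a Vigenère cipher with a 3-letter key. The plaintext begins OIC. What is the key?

Subtract each crib letter from the matching ciphertext letter (mod 26):
F(5)−O(14)=-9≡17 → R
I(8)−I(8)=0 → A
Z(25)−C(2)=23 → X

RAX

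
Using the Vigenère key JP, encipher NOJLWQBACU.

Repeat the key across the message: JPJPJPJPJP
N(13)+J(9): 22 → W
O(14)+P(15): 29≡3 → D
J(9)+J(9): 18 → S
L(11)+P(15): 26≡0 → A
W(22)+J(9): 31≡5 → F
Q(16)+P(15): 31≡5 → F
B(1)+J(9): 10 → K
A(0)+P(15): 15 → P
C(2)+J(9): 11 → L
U(20)+P(15): 35≡9 → J

WDSAFFKPLJ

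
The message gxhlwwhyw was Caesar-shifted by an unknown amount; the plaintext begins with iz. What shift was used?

24

From the crib: g(6)−i(8)=-2≡24, so the shift is 24.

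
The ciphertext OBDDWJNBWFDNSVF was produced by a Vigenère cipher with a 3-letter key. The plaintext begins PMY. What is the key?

ZPF

Subtract each crib letter from the matching ciphertext letter (mod 26):
O(14)−P(15)=-1≡25 → Z
B(1)−M(12)=-11≡15 → P
D(3)−Y(24)=-21≡5 → F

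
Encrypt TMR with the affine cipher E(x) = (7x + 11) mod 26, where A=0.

ORA

T(19): 7·19+11=144≡14 → O
M(12): 7·12+11=95≡17 → R
R(17): 7·17+11=130≡0 → A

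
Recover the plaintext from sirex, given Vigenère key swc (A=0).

ampmb

Repeat the key across the ciphertext: swcsw
s(18)−s(18): 0 → a
i(8)−w(22): -14≡12 → m
r(17)−c(2): 15 → p
e(4)−s(18): -14≡12 → m
x(23)−w(22): 1 → b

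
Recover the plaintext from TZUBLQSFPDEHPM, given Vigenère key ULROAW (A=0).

Repeat the key across the ciphertext: ULROAWULROAWUL
T(19)−U(20): -1≡25 → Z
Z(25)−L(11): 14 → O
U(20)−R(17): 3 → D
B(1)−O(14): -13≡13 → N
L(11)−A(0): 11 → L
Q(16)−W(22): -6≡20 → U
S(18)−U(20): -2≡24 → Y
F(5)−L(11): -6≡20 → U
P(15)−R(17): -2≡24 → Y
D(3)−O(14): -11≡15 → P
E(4)−A(0): 4 → E
H(7)−W(22): -15≡11 → L
P(15)−U(20): -5≡21 → V
M(12)−L(11): 1 → B

ZODNLUYUYPELVB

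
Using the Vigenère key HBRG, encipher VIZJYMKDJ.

CJQPFNBJQ

Repeat the key across the message: HBRGHBRGH
V(21)+H(7): 28≡2 → C
I(8)+B(1): 9 → J
Z(25)+R(17): 42≡16 → Q
J(9)+G(6): 15 → P
Y(24)+H(7): 31≡5 → F
M(12)+B(1): 13 → N
K(10)+R(17): 27≡1 → B
D(3)+G(6): 9 → J
J(9)+H(7): 16 → Q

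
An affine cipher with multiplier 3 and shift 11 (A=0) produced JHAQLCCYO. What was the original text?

IQFTAXXNB

The inverse of 3 mod 26 is 9, since 3·9=27≡1. Apply D(y)=9·(y−11) mod 26:
J(9): 9·(9−11)=-18≡8 → I
H(7): 9·(7−11)=-36≡16 → Q
A(0): 9·(0−11)=-99≡5 → F
Q(16): 9·(16−11)=45≡19 → T
L(11): 9·(11−11)=0 → A
C(2): 9·(2−11)=-81≡23 → X
C(2): 9·(2−11)=-81≡23 → X
Y(24): 9·(24−11)=117≡13 → N
O(14): 9·(14−11)=27≡1 → B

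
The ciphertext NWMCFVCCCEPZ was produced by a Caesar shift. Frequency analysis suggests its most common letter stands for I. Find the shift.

20

The most frequent ciphertext letter is C (appears 4 times).
C is position 2; I is position 8.
Shift = -6≡20.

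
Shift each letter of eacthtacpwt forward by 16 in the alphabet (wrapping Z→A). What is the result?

uqsjxjqsfmj

e(4): 4+16=20 → u
a(0): 0+16=16 → q
c(2): 2+16=18 → s
t(19): 19+16=35≡9 → j
h(7): 7+16=23 → x
t(19): 19+16=35≡9 → j
a(0): 0+16=16 → q
c(2): 2+16=18 → s
p(15): 15+16=31≡5 → f
w(22): 22+16=38≡12 → m
t(19): 19+16=35≡9 → j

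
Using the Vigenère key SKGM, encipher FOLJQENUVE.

Repeat the key across the message: SKGMSKGMSK
F(5)+S(18): 23 → X
O(14)+K(10): 24 → Y
L(11)+G(6): 17 → R
J(9)+M(12): 21 → V
Q(16)+S(18): 34≡8 → I
E(4)+K(10): 14 → O
N(13)+G(6): 19 → T
U(20)+M(12): 32≡6 → G
V(21)+S(18): 39≡13 → N
E(4)+K(10): 14 → O

XYRVIOTGNO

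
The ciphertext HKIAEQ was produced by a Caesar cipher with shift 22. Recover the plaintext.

H(7): 7−22=-15≡11 → L
K(10): 10−22=-12≡14 → O
I(8): 8−22=-14≡12 → M
A(0): 0−22=-22≡4 → E
E(4): 4−22=-18≡8 → I
Q(16): 16−22=-6≡20 → U

LOMEIU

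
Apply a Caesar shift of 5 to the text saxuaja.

s(18): 18+5=23 → x
a(0): 0+5=5 → f
x(23): 23+5=28≡2 → c
u(20): 20+5=25 → z
a(0): 0+5=5 → f
j(9): 9+5=14 → o
a(0): 0+5=5 → f

xfczfof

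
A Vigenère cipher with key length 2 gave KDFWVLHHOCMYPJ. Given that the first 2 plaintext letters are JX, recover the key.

BG

Subtract each crib letter from the matching ciphertext letter (mod 26):
K(10)−J(9)=1 → B
D(3)−X(23)=-20≡6 → G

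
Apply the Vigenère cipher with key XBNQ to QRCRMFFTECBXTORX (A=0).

NSPHJGSJBDONQPEN

Repeat the key across the message: XBNQXBNQXBNQXBNQ
Q(16)+X(23): 39≡13 → N
R(17)+B(1): 18 → S
C(2)+N(13): 15 → P
R(17)+Q(16): 33≡7 → H
M(12)+X(23): 35≡9 → J
F(5)+B(1): 6 → G
F(5)+N(13): 18 → S
T(19)+Q(16): 35≡9 → J
E(4)+X(23): 27≡1 → B
C(2)+B(1): 3 → D
B(1)+N(13): 14 → O
X(23)+Q(16): 39≡13 → N
T(19)+X(23): 42≡16 → Q
O(14)+B(1): 15 → P
R(17)+N(13): 30≡4 → E
X(23)+Q(16): 39≡13 → N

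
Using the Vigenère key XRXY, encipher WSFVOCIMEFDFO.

Repeat the key across the message: XRXYXRXYXRXYX
W(22)+X(23): 45≡19 → T
S(18)+R(17): 35≡9 → J
F(5)+X(23): 28≡2 → C
V(21)+Y(24): 45≡19 → T
O(14)+X(23): 37≡11 → L
C(2)+R(17): 19 → T
I(8)+X(23): 31≡5 → F
M(12)+Y(24): 36≡10 → K
E(4)+X(23): 27≡1 → B
F(5)+R(17): 22 → W
D(3)+X(23): 26≡0 → A
F(5)+Y(24): 29≡3 → D
O(14)+X(23): 37≡11 → L

TJCTLTFKBWADL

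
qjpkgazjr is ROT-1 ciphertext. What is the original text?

piojfzyiq

q(16): 16−1=15 → p
j(9): 9−1=8 → i
p(15): 15−1=14 → o
k(10): 10−1=9 → j
g(6): 6−1=5 → f
a(0): 0−1=-1≡25 → z
z(25): 25−1=24 → y
j(9): 9−1=8 → i
r(17): 17−1=16 → q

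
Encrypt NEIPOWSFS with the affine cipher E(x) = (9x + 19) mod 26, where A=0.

N(13): 9·13+19=136≡6 → G
E(4): 9·4+19=55≡3 → D
I(8): 9·8+19=91≡13 → N
P(15): 9·15+19=154≡24 → Y
O(14): 9·14+19=145≡15 → P
W(22): 9·22+19=217≡9 → J
S(18): 9·18+19=181≡25 → Z
F(5): 9·5+19=64≡12 → M
S(18): 9·18+19=181≡25 → Z

GDNYPJZMZ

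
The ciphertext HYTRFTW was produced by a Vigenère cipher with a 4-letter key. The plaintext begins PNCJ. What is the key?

Subtract each crib letter from the matching ciphertext letter (mod 26):
H(7)−P(15)=-8≡18 → S
Y(24)−N(13)=11 → L
T(19)−C(2)=17 → R
R(17)−J(9)=8 → I

SLRI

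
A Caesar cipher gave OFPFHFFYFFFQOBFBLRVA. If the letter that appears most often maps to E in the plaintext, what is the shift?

1

The most frequent ciphertext letter is F (appears 8 times).
F is position 5; E is position 4.
Shift = 1.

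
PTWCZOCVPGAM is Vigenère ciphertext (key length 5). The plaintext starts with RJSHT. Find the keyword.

YKEVG

Subtract each crib letter from the matching ciphertext letter (mod 26):
P(15)−R(17)=-2≡24 → Y
T(19)−J(9)=10 → K
W(22)−S(18)=4 → E
C(2)−H(7)=-5≡21 → V
Z(25)−T(19)=6 → G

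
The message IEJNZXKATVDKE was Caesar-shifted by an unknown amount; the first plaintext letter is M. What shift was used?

22

From the crib: I(8)−M(12)=-4≡22, so the shift is 22.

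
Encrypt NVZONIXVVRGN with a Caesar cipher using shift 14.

N(13): 13+14=27≡1 → B
V(21): 21+14=35≡9 → J
Z(25): 25+14=39≡13 → N
O(14): 14+14=28≡2 → C
N(13): 13+14=27≡1 → B
I(8): 8+14=22 → W
X(23): 23+14=37≡11 → L
V(21): 21+14=35≡9 → J
V(21): 21+14=35≡9 → J
R(17): 17+14=31≡5 → F
G(6): 6+14=20 → U
N(13): 13+14=27≡1 → B

BJNCBWLJJFUB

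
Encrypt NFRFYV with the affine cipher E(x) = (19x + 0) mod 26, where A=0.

N(13): 19·13+0=247≡13 → N
F(5): 19·5+0=95≡17 → R
R(17): 19·17+0=323≡11 → L
F(5): 19·5+0=95≡17 → R
Y(24): 19·24+0=456≡14 → O
V(21): 19·21+0=399≡9 → J

NRLROJ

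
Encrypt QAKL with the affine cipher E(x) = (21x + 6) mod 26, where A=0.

Q(16): 21·16+6=342≡4 → E
A(0): 21·0+6=6 → G
K(10): 21·10+6=216≡8 → I
L(11): 21·11+6=237≡3 → D

EGID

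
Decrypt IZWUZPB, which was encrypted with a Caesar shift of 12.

WNKINDP

I(8): 8−12=-4≡22 → W
Z(25): 25−12=13 → N
W(22): 22−12=10 → K
U(20): 20−12=8 → I
Z(25): 25−12=13 → N
P(15): 15−12=3 → D
B(1): 1−12=-11≡15 → P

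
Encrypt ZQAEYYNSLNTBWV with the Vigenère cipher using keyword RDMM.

Repeat the key across the message: RDMMRDMMRDMMRD
Z(25)+R(17): 42≡16 → Q
Q(16)+D(3): 19 → T
A(0)+M(12): 12 → M
E(4)+M(12): 16 → Q
Y(24)+R(17): 41≡15 → P
Y(24)+D(3): 27≡1 → B
N(13)+M(12): 25 → Z
S(18)+M(12): 30≡4 → E
L(11)+R(17): 28≡2 → C
N(13)+D(3): 16 → Q
T(19)+M(12): 31≡5 → F
B(1)+M(12): 13 → N
W(22)+R(17): 39≡13 → N
V(21)+D(3): 24 → Y

QTMQPBZECQFNNY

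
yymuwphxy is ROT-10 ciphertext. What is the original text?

oockmfxno

y(24): 24−10=14 → o
y(24): 24−10=14 → o
m(12): 12−10=2 → c
u(20): 20−10=10 → k
w(22): 22−10=12 → m
p(15): 15−10=5 → f
h(7): 7−10=-3≡23 → x
x(23): 23−10=13 → n
y(24): 24−10=14 → o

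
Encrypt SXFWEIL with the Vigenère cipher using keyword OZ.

GWTVSHZ

Repeat the key across the message: OZOZOZO
S(18)+O(14): 32≡6 → G
X(23)+Z(25): 48≡22 → W
F(5)+O(14): 19 → T
W(22)+Z(25): 47≡21 → V
E(4)+O(14): 18 → S
I(8)+Z(25): 33≡7 → H
L(11)+O(14): 25 → Z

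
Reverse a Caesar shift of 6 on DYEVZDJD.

XSYPTXDX

D(3): 3−6=-3≡23 → X
Y(24): 24−6=18 → S
E(4): 4−6=-2≡24 → Y
V(21): 21−6=15 → P
Z(25): 25−6=19 → T
D(3): 3−6=-3≡23 → X
J(9): 9−6=3 → D
D(3): 3−6=-3≡23 → X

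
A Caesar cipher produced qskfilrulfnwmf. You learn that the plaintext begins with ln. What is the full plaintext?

lnfadgmpgairha

From the crib: q(16)−l(11)=5, so the shift is 5.
Subtract 5 from each ciphertext letter:
q(16): 16−5=11 → l
s(18): 18−5=13 → n
k(10): 10−5=5 → f
f(5): 5−5=0 → a
i(8): 8−5=3 → d
l(11): 11−5=6 → g
r(17): 17−5=12 → m
u(20): 20−5=15 → p
l(11): 11−5=6 → g
f(5): 5−5=0 → a
n(13): 13−5=8 → i
w(22): 22−5=17 → r
m(12): 12−5=7 → h
f(5): 5−5=0 → a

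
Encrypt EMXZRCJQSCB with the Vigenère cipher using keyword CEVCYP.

GQSBPRLUNEZ

Repeat the key across the message: CEVCYPCEVCY
E(4)+C(2): 6 → G
M(12)+E(4): 16 → Q
X(23)+V(21): 44≡18 → S
Z(25)+C(2): 27≡1 → B
R(17)+Y(24): 41≡15 → P
C(2)+P(15): 17 → R
J(9)+C(2): 11 → L
Q(16)+E(4): 20 → U
S(18)+V(21): 39≡13 → N
C(2)+C(2): 4 → E
B(1)+Y(24): 25 → Z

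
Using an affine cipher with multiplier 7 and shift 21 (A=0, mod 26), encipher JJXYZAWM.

GGAHOVTB

J(9): 7·9+21=84≡6 → G
J(9): 7·9+21=84≡6 → G
X(23): 7·23+21=182≡0 → A
Y(24): 7·24+21=189≡7 → H
Z(25): 7·25+21=196≡14 → O
A(0): 7·0+21=21 → V
W(22): 7·22+21=175≡19 → T
M(12): 7·12+21=105≡1 → B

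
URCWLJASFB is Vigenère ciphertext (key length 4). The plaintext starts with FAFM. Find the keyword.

Subtract each crib letter from the matching ciphertext letter (mod 26):
U(20)−F(5)=15 → P
R(17)−A(0)=17 → R
C(2)−F(5)=-3≡23 → X
W(22)−M(12)=10 → K

PRXK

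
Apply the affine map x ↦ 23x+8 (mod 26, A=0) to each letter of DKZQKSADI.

ZELMEGIZK

D(3): 23·3+8=77≡25 → Z
K(10): 23·10+8=238≡4 → E
Z(25): 23·25+8=583≡11 → L
Q(16): 23·16+8=376≡12 → M
K(10): 23·10+8=238≡4 → E
S(18): 23·18+8=422≡6 → G
A(0): 23·0+8=8 → I
D(3): 23·3+8=77≡25 → Z
I(8): 23·8+8=192≡10 → K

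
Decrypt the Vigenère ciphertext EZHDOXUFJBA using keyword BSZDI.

DHIAGWCGGTZ

Repeat the key across the ciphertext: BSZDIBSZDIB
E(4)−B(1): 3 → D
Z(25)−S(18): 7 → H
H(7)−Z(25): -18≡8 → I
D(3)−D(3): 0 → A
O(14)−I(8): 6 → G
X(23)−B(1): 22 → W
U(20)−S(18): 2 → C
F(5)−Z(25): -20≡6 → G
J(9)−D(3): 6 → G
B(1)−I(8): -7≡19 → T
A(0)−B(1): -1≡25 → Z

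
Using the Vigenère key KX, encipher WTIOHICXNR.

Repeat the key across the message: KXKXKXKXKX
W(22)+K(10): 32≡6 → G
T(19)+X(23): 42≡16 → Q
I(8)+K(10): 18 → S
O(14)+X(23): 37≡11 → L
H(7)+K(10): 17 → R
I(8)+X(23): 31≡5 → F
C(2)+K(10): 12 → M
X(23)+X(23): 46≡20 → U
N(13)+K(10): 23 → X
R(17)+X(23): 40≡14 → O

GQSLRFMUXO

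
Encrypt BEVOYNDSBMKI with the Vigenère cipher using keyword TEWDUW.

Repeat the key across the message: TEWDUWTEWDUW
B(1)+T(19): 20 → U
E(4)+E(4): 8 → I
V(21)+W(22): 43≡17 → R
O(14)+D(3): 17 → R
Y(24)+U(20): 44≡18 → S
N(13)+W(22): 35≡9 → J
D(3)+T(19): 22 → W
S(18)+E(4): 22 → W
B(1)+W(22): 23 → X
M(12)+D(3): 15 → P
K(10)+U(20): 30≡4 → E
I(8)+W(22): 30≡4 → E

UIRRSJWWXPEE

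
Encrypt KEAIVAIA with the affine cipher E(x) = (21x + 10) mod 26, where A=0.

MQKWJKWK

K(10): 21·10+10=220≡12 → M
E(4): 21·4+10=94≡16 → Q
A(0): 21·0+10=10 → K
I(8): 21·8+10=178≡22 → W
V(21): 21·21+10=451≡9 → J
A(0): 21·0+10=10 → K
I(8): 21·8+10=178≡22 → W
A(0): 21·0+10=10 → K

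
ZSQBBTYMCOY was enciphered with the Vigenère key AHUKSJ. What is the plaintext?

ZLWRJKYFIEG

Repeat the key across the ciphertext: AHUKSJAHUKS
Z(25)−A(0): 25 → Z
S(18)−H(7): 11 → L
Q(16)−U(20): -4≡22 → W
B(1)−K(10): -9≡17 → R
B(1)−S(18): -17≡9 → J
T(19)−J(9): 10 → K
Y(24)−A(0): 24 → Y
M(12)−H(7): 5 → F
C(2)−U(20): -18≡8 → I
O(14)−K(10): 4 → E
Y(24)−S(18): 6 → G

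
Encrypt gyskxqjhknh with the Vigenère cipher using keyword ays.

Repeat the key across the message: aysaysaysay
g(6)+a(0): 6 → g
y(24)+y(24): 48≡22 → w
s(18)+s(18): 36≡10 → k
k(10)+a(0): 10 → k
x(23)+y(24): 47≡21 → v
q(16)+s(18): 34≡8 → i
j(9)+a(0): 9 → j
h(7)+y(24): 31≡5 → f
k(10)+s(18): 28≡2 → c
n(13)+a(0): 13 → n
h(7)+y(24): 31≡5 → f

gwkkvijfcnf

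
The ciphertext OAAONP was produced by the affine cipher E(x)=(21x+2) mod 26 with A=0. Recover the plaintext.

The inverse of 21 mod 26 is 5, since 21·5=105≡1. Apply D(y)=5·(y−2) mod 26:
O(14): 5·(14−2)=60≡8 → I
A(0): 5·(0−2)=-10≡16 → Q
A(0): 5·(0−2)=-10≡16 → Q
O(14): 5·(14−2)=60≡8 → I
N(13): 5·(13−2)=55≡3 → D
P(15): 5·(15−2)=65≡13 → N

IQQIDN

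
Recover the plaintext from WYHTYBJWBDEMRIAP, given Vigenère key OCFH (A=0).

IWCMKZEPNBZFDGVI

Repeat the key across the ciphertext: OCFHOCFHOCFHOCFH
W(22)−O(14): 8 → I
Y(24)−C(2): 22 → W
H(7)−F(5): 2 → C
T(19)−H(7): 12 → M
Y(24)−O(14): 10 → K
B(1)−C(2): -1≡25 → Z
J(9)−F(5): 4 → E
W(22)−H(7): 15 → P
B(1)−O(14): -13≡13 → N
D(3)−C(2): 1 → B
E(4)−F(5): -1≡25 → Z
M(12)−H(7): 5 → F
R(17)−O(14): 3 → D
I(8)−C(2): 6 → G
A(0)−F(5): -5≡21 → V
P(15)−H(7): 8 → I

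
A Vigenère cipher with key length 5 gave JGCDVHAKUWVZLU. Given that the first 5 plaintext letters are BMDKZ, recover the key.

IUZTW

Subtract each crib letter from the matching ciphertext letter (mod 26):
J(9)−B(1)=8 → I
G(6)−M(12)=-6≡20 → U
C(2)−D(3)=-1≡25 → Z
D(3)−K(10)=-7≡19 → T
V(21)−Z(25)=-4≡22 → W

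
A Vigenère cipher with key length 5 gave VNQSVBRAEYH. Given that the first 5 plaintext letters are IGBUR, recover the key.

NHPYE

Subtract each crib letter from the matching ciphertext letter (mod 26):
V(21)−I(8)=13 → N
N(13)−G(6)=7 → H
Q(16)−B(1)=15 → P
S(18)−U(20)=-2≡24 → Y
V(21)−R(17)=4 → E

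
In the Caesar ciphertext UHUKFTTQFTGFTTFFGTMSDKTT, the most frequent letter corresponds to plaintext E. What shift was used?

15

The most frequent ciphertext letter is T (appears 8 times).
T is position 19; E is position 4.
Shift = 15.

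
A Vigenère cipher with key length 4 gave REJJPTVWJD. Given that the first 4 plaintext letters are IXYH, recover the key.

Subtract each crib letter from the matching ciphertext letter (mod 26):
R(17)−I(8)=9 → J
E(4)−X(23)=-19≡7 → H
J(9)−Y(24)=-15≡11 → L
J(9)−H(7)=2 → C

JHLC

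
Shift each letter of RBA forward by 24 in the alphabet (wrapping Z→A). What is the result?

R(17): 17+24=41≡15 → P
B(1): 1+24=25 → Z
A(0): 0+24=24 → Y

PZY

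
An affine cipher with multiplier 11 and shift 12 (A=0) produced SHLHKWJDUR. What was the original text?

The inverse of 11 mod 26 is 19, since 11·19=209≡1. Apply D(y)=19·(y−12) mod 26:
S(18): 19·(18−12)=114≡10 → K
H(7): 19·(7−12)=-95≡9 → J
L(11): 19·(11−12)=-19≡7 → H
H(7): 19·(7−12)=-95≡9 → J
K(10): 19·(10−12)=-38≡14 → O
W(22): 19·(22−12)=190≡8 → I
J(9): 19·(9−12)=-57≡21 → V
D(3): 19·(3−12)=-171≡11 → L
U(20): 19·(20−12)=152≡22 → W
R(17): 19·(17−12)=95≡17 → R

KJHJOIVLWR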